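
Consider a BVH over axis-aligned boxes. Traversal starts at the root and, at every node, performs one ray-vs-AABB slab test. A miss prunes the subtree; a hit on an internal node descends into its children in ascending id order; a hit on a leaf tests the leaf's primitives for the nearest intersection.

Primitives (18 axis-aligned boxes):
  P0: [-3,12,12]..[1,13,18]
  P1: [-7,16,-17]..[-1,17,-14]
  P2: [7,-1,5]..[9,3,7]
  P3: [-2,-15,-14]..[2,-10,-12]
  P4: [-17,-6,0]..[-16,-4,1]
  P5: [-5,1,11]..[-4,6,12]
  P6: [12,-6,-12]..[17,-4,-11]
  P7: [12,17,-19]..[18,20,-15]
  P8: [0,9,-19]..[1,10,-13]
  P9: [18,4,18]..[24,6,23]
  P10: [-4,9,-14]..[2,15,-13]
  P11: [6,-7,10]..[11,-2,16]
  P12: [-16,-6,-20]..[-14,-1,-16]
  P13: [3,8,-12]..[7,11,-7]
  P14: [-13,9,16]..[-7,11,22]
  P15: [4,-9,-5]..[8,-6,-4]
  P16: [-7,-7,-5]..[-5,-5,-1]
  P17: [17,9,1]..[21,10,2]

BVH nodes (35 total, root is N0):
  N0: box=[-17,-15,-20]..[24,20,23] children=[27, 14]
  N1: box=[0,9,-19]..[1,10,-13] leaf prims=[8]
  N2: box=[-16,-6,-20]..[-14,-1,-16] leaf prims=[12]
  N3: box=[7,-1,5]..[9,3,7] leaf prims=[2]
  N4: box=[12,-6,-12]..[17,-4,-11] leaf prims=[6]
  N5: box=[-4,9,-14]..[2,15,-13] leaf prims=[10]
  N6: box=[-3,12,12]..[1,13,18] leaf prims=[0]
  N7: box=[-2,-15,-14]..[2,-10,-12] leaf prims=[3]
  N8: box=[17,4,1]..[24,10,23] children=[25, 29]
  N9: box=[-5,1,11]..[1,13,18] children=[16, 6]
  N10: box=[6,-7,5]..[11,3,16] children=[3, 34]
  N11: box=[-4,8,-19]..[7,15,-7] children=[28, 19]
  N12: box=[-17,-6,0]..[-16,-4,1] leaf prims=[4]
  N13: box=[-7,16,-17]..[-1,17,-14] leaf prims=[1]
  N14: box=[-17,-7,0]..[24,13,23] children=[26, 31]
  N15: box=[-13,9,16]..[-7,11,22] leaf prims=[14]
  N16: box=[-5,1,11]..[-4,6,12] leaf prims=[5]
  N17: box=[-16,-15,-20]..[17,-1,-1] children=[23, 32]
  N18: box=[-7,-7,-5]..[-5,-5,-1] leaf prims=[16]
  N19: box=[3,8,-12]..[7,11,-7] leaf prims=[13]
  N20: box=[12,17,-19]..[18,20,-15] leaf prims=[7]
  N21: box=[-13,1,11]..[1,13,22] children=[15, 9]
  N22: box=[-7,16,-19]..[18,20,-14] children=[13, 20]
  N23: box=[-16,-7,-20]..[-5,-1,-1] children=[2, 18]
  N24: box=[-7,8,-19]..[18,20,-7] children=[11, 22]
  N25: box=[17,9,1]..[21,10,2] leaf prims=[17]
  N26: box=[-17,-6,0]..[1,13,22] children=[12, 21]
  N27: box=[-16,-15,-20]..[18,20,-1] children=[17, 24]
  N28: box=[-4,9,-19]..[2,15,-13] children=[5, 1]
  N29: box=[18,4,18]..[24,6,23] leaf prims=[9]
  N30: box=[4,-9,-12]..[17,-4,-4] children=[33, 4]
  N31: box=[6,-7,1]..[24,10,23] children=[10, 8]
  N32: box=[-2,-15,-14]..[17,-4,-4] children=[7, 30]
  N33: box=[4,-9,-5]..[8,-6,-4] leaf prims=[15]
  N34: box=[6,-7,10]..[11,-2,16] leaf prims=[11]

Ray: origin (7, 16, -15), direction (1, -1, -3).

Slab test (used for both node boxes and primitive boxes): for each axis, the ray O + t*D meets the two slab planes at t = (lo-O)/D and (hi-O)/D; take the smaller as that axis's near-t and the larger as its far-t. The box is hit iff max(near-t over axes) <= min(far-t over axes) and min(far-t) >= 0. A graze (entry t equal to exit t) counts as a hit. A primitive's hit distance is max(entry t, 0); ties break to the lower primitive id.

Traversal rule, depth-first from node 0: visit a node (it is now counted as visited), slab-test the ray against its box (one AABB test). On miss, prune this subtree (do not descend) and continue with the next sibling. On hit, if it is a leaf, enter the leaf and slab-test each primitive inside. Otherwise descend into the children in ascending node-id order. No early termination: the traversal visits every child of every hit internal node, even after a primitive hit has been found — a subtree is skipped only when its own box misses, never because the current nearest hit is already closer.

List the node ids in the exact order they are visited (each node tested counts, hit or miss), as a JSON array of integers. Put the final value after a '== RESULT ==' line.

Trace the traversal:
N0 x:[-24,17] y:[-4,31] z:[-38/3,5/3] -> hit [-4,5/3], descend [14, 27]
  N14 x:[-24,17] y:[3,23] z:[-38/3,-5] -> miss, prune
  N27 x:[-23,11] y:[-4,31] z:[-14/3,5/3] -> hit [-4,5/3], descend [17, 24]
    N17 x:[-23,10] y:[17,31] z:[-14/3,5/3] -> miss, prune
    N24 x:[-14,11] y:[-4,8] z:[-8/3,4/3] -> hit [-8/3,4/3], descend [11, 22]
      N11 x:[-11,0] y:[1,8] z:[-8/3,4/3] -> miss, prune
      N22 x:[-14,11] y:[-4,0] z:[-1/3,4/3] -> hit [-1/3,0], descend [13, 20]
        N13 x:[-14,-8] y:[-1,0] z:[-1/3,2/3] -> miss, prune
        N20 x:[5,11] y:[-4,-1] z:[0,4/3] -> miss, prune

Visited [0, 14, 27, 17, 24, 11, 22, 13, 20]. Tests: 9 box, 0 leaf. Nearest: miss.

== RESULT ==
[0, 14, 27, 17, 24, 11, 22, 13, 20]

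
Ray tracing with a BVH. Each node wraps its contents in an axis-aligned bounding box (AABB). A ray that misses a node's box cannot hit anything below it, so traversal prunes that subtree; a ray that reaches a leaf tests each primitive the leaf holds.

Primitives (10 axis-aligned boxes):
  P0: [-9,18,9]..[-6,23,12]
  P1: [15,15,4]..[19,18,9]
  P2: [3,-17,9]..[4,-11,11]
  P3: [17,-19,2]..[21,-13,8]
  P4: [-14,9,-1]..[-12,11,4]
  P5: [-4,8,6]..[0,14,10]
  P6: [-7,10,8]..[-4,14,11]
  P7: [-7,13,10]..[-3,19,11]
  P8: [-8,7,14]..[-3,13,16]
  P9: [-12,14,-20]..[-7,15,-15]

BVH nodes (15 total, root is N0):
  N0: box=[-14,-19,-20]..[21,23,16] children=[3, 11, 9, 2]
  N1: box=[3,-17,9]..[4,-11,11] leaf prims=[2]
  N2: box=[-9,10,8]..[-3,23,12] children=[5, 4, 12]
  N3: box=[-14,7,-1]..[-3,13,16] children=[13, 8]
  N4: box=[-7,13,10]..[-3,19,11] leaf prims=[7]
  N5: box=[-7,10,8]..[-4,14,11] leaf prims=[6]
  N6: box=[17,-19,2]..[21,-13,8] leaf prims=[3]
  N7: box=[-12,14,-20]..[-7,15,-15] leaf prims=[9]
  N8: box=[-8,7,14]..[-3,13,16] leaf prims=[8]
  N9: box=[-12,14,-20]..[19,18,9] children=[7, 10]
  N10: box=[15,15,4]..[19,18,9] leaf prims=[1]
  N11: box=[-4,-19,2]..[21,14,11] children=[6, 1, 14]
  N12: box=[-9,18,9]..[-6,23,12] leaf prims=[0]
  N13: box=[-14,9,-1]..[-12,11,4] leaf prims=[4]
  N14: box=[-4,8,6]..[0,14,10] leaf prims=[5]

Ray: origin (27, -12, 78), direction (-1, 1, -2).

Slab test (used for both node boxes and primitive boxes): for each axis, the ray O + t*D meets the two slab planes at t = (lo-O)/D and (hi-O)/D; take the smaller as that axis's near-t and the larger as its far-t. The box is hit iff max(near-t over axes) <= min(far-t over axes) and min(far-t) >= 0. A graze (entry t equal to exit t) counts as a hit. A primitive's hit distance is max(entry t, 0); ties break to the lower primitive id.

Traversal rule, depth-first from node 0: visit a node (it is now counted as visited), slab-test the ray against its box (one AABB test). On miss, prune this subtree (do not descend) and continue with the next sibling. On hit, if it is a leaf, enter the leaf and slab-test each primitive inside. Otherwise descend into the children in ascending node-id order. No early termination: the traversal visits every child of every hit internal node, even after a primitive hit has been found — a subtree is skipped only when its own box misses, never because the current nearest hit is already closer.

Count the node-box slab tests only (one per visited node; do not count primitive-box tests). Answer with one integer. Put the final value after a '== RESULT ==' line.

Traverse from the root:
N0 x:[6,41] y:[-7,35] z:[31,49] -> hit [31,35], descend [2, 3, 9, 11]
  N2 x:[30,36] y:[22,35] z:[33,35] -> hit [33,35], descend [4, 5, 12]
    N4 x:[30,34] y:[25,31] z:[67/2,34] -> miss, prune
    N5 x:[31,34] y:[22,26] z:[67/2,35] -> miss, prune
    N12 x:[33,36] y:[30,35] z:[33,69/2] -> hit [33,69/2] leaf, test {P0@t=33}
  N3 x:[30,41] y:[19,25] z:[31,79/2] -> miss, prune
  N9 x:[8,39] y:[26,30] z:[69/2,49] -> miss, prune
  N11 x:[6,31] y:[-7,26] z:[67/2,38] -> miss, prune

8 AABB tests over nodes [0, 2, 4, 5, 12, 3, 9, 11]; 1 leaf entered; closest P0.

== RESULT ==
8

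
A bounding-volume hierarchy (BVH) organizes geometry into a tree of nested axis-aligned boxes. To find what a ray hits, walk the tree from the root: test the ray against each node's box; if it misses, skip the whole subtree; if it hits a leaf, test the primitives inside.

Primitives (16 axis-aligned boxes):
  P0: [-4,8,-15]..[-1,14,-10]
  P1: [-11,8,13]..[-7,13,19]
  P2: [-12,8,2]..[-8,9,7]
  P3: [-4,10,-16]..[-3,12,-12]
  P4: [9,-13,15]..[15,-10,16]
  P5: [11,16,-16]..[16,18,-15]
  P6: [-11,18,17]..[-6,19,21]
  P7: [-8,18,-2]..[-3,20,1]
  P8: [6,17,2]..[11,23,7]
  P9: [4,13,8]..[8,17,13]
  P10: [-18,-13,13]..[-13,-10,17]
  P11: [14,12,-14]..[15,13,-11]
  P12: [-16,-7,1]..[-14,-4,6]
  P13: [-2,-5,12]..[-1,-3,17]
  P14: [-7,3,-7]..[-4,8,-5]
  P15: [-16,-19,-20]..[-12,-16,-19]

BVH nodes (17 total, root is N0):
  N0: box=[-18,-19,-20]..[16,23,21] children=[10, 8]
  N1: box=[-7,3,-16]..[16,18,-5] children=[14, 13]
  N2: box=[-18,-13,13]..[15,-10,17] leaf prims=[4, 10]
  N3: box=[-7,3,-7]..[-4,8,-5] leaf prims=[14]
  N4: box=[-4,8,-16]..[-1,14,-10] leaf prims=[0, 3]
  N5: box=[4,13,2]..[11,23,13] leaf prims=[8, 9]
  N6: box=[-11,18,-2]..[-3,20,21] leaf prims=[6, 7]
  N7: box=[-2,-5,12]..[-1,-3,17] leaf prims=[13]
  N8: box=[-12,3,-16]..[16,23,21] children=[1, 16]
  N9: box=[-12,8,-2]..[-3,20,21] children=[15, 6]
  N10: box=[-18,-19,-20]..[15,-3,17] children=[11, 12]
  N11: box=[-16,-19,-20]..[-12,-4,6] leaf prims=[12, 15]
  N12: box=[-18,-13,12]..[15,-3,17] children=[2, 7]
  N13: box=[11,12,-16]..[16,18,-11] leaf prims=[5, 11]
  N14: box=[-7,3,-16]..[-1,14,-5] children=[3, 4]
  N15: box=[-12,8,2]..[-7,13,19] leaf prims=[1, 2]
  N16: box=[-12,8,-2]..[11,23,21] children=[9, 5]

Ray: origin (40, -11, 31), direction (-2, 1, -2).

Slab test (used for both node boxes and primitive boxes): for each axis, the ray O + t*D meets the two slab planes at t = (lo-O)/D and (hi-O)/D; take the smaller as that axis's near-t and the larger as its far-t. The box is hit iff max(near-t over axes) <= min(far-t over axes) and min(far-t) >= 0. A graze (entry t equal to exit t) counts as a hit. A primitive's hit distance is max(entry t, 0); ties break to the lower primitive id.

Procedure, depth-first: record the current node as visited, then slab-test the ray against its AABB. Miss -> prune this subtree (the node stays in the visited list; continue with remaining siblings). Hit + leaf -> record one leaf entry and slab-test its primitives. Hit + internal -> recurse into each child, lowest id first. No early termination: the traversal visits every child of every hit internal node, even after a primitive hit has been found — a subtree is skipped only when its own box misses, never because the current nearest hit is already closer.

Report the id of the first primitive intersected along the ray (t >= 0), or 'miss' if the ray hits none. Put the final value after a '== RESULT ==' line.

Walk:
N0 x:[12,29] y:[-8,34] z:[5,51/2] -> hit [12,51/2], descend [8, 10]
  N8 x:[12,26] y:[14,34] z:[5,47/2] -> hit [14,47/2], descend [1, 16]
    N1 x:[12,47/2] y:[14,29] z:[18,47/2] -> hit [18,47/2], descend [13, 14]
      N13 x:[12,29/2] y:[23,29] z:[21,47/2] -> miss, prune
      N14 x:[41/2,47/2] y:[14,25] z:[18,47/2] -> hit [41/2,47/2], descend [3, 4]
        N3 x:[22,47/2] y:[14,19] z:[18,19] -> miss, prune
        N4 x:[41/2,22] y:[19,25] z:[41/2,47/2] -> hit [41/2,22] leaf, test {P0@t=41/2, P3@t=43/2}
    N16 x:[29/2,26] y:[19,34] z:[5,33/2] -> miss, prune
  N10 x:[25/2,29] y:[-8,8] z:[7,51/2] -> miss, prune

order=[0, 8, 1, 13, 14, 3, 4, 16, 10]  |boxes|=9  |leaves|=1  hit=P0

== RESULT ==
0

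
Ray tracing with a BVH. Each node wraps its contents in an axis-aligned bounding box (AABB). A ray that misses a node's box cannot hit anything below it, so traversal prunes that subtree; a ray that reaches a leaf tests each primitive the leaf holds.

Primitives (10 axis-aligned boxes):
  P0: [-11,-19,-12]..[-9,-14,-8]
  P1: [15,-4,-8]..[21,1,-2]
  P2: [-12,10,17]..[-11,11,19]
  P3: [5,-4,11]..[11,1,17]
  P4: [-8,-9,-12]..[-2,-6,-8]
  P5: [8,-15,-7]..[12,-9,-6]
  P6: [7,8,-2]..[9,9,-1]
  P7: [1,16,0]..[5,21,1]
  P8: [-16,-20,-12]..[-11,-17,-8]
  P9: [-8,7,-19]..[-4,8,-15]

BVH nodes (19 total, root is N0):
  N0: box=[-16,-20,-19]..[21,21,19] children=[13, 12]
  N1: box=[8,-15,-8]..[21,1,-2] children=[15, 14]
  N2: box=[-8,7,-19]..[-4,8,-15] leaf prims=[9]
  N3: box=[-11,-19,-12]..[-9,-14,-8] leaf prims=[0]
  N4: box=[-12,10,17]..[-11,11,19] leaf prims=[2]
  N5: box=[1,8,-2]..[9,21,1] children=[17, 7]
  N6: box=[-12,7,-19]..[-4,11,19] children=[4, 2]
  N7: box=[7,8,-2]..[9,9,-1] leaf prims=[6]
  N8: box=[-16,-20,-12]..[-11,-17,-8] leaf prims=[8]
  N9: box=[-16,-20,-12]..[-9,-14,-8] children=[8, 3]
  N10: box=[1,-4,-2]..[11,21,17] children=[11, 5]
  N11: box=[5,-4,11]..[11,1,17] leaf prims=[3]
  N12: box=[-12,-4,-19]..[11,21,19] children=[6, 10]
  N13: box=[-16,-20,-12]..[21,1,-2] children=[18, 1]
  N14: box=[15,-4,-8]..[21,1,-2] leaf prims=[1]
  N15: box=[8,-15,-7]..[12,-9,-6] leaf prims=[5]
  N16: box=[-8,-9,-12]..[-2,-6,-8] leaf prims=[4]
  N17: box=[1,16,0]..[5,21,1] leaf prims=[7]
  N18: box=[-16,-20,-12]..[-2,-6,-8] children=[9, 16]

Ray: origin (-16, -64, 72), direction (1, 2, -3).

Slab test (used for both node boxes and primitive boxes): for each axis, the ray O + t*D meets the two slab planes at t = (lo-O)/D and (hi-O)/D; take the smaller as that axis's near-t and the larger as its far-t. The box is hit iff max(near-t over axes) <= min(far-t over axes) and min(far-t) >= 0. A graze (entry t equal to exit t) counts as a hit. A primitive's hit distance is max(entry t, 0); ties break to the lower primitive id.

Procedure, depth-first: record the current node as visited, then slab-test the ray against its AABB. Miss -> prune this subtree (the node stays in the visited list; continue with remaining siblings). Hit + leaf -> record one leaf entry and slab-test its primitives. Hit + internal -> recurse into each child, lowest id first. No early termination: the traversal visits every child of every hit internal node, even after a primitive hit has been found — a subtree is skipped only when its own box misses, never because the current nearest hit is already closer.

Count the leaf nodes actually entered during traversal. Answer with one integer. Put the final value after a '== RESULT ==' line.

Traverse from the root:
N0 x:[0,37] y:[22,85/2] z:[53/3,91/3] -> hit [22,91/3], descend [12, 13]
  N12 x:[4,27] y:[30,85/2] z:[53/3,91/3] -> miss, prune
  N13 x:[0,37] y:[22,65/2] z:[74/3,28] -> hit [74/3,28], descend [1, 18]
    N1 x:[24,37] y:[49/2,65/2] z:[74/3,80/3] -> hit [74/3,80/3], descend [14, 15]
      N14 x:[31,37] y:[30,65/2] z:[74/3,80/3] -> miss, prune
      N15 x:[24,28] y:[49/2,55/2] z:[26,79/3] -> hit [26,79/3] leaf, test {P5@t=26}
    N18 x:[0,14] y:[22,29] z:[80/3,28] -> miss, prune

Visited [0, 12, 13, 1, 14, 15, 18]. Tests: 7 box, 1 leaf. Nearest: P5.

== RESULT ==
1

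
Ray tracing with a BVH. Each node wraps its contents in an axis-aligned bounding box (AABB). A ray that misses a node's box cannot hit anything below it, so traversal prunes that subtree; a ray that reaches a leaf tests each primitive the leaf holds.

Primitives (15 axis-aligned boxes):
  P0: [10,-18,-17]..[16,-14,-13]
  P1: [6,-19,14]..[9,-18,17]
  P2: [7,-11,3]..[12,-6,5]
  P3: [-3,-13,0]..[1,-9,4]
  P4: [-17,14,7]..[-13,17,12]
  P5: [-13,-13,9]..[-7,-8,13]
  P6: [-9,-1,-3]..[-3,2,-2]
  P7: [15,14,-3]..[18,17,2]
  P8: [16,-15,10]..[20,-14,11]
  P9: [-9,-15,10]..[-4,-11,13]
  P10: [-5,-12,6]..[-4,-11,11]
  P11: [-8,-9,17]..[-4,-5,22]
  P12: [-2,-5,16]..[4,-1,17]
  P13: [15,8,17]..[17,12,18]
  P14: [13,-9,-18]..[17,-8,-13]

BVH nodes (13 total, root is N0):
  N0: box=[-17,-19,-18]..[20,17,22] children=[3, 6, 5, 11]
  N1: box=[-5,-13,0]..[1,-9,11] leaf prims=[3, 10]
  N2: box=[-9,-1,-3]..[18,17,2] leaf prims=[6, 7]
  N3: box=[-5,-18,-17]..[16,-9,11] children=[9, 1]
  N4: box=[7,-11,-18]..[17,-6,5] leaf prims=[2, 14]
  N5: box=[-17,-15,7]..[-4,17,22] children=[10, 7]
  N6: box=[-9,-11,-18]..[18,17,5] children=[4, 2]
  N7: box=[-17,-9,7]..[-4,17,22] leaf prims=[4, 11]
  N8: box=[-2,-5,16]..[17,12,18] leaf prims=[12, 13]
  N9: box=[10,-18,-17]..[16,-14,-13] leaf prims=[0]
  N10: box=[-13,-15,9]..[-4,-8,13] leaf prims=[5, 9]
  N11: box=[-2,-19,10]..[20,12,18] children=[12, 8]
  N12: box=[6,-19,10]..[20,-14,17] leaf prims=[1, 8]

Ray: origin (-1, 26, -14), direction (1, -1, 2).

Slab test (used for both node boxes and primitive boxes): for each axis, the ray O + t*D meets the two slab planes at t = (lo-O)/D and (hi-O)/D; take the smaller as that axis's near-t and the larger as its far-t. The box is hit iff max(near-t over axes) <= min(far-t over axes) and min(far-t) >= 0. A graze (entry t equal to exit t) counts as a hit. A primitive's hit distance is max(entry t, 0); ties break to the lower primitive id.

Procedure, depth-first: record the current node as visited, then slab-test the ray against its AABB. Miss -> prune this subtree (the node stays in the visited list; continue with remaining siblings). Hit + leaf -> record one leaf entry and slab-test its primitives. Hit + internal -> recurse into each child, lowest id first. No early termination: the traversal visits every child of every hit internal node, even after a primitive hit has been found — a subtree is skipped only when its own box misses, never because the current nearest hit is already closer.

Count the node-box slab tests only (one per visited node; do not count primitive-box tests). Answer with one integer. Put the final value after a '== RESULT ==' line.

Trace the traversal:
N0 x:[-16,21] y:[9,45] z:[-2,18] -> hit [9,18], descend [3, 5, 6, 11]
  N3 x:[-4,17] y:[35,44] z:[-3/2,25/2] -> miss, prune
  N5 x:[-16,-3] y:[9,41] z:[21/2,18] -> miss, prune
  N6 x:[-8,19] y:[9,37] z:[-2,19/2] -> hit [9,19/2], descend [2, 4]
    N2 x:[-8,19] y:[9,27] z:[11/2,8] -> miss, prune
    N4 x:[8,18] y:[32,37] z:[-2,19/2] -> miss, prune
  N11 x:[-1,21] y:[14,45] z:[12,16] -> hit [14,16], descend [8, 12]
    N8 x:[-1,18] y:[14,31] z:[15,16] -> hit [15,16] leaf, test {P12(miss), P13@t=16}
    N12 x:[7,21] y:[40,45] z:[12,31/2] -> miss, prune

Visited [0, 3, 5, 6, 2, 4, 11, 8, 12]. Tests: 9 box, 1 leaf. Nearest: P13.

== RESULT ==
9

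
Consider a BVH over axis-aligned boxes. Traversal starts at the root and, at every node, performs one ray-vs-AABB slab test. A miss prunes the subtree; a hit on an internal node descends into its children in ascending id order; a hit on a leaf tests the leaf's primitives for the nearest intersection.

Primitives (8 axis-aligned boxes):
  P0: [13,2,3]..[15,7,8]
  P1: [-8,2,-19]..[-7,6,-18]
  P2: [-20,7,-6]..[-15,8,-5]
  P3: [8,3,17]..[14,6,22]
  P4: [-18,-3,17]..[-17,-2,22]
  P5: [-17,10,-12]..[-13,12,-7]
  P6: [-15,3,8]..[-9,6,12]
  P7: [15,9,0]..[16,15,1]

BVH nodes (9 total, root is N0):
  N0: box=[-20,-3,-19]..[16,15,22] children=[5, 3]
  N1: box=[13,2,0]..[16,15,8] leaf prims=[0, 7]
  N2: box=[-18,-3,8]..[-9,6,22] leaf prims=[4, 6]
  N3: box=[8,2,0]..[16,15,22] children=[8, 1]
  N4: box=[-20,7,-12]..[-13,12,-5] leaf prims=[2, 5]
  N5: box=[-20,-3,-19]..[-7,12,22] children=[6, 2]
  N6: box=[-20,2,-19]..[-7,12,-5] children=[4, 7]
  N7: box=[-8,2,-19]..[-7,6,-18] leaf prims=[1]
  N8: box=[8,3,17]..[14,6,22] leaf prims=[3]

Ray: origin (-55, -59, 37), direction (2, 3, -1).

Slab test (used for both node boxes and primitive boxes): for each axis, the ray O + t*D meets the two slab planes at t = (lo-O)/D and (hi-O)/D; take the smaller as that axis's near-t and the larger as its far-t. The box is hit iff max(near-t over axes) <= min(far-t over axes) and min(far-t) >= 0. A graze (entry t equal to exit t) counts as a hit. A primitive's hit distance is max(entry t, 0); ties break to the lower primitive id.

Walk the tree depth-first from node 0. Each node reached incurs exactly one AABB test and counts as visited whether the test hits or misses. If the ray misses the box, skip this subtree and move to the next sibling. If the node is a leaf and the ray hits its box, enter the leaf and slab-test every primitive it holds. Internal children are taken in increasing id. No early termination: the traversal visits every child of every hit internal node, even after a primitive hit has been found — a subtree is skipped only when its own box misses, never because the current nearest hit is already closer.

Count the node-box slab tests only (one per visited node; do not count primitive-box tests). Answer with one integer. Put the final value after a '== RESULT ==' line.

Walk:
N0 x:[35/2,71/2] y:[56/3,74/3] z:[15,56] -> hit [56/3,74/3], descend [3, 5]
  N3 x:[63/2,71/2] y:[61/3,74/3] z:[15,37] -> miss, prune
  N5 x:[35/2,24] y:[56/3,71/3] z:[15,56] -> hit [56/3,71/3], descend [2, 6]
    N2 x:[37/2,23] y:[56/3,65/3] z:[15,29] -> hit [56/3,65/3] leaf, test {P4@t=56/3, P6(miss)}
    N6 x:[35/2,24] y:[61/3,71/3] z:[42,56] -> miss, prune

order=[0, 3, 5, 2, 6]  |boxes|=5  |leaves|=1  hit=P4

== RESULT ==
5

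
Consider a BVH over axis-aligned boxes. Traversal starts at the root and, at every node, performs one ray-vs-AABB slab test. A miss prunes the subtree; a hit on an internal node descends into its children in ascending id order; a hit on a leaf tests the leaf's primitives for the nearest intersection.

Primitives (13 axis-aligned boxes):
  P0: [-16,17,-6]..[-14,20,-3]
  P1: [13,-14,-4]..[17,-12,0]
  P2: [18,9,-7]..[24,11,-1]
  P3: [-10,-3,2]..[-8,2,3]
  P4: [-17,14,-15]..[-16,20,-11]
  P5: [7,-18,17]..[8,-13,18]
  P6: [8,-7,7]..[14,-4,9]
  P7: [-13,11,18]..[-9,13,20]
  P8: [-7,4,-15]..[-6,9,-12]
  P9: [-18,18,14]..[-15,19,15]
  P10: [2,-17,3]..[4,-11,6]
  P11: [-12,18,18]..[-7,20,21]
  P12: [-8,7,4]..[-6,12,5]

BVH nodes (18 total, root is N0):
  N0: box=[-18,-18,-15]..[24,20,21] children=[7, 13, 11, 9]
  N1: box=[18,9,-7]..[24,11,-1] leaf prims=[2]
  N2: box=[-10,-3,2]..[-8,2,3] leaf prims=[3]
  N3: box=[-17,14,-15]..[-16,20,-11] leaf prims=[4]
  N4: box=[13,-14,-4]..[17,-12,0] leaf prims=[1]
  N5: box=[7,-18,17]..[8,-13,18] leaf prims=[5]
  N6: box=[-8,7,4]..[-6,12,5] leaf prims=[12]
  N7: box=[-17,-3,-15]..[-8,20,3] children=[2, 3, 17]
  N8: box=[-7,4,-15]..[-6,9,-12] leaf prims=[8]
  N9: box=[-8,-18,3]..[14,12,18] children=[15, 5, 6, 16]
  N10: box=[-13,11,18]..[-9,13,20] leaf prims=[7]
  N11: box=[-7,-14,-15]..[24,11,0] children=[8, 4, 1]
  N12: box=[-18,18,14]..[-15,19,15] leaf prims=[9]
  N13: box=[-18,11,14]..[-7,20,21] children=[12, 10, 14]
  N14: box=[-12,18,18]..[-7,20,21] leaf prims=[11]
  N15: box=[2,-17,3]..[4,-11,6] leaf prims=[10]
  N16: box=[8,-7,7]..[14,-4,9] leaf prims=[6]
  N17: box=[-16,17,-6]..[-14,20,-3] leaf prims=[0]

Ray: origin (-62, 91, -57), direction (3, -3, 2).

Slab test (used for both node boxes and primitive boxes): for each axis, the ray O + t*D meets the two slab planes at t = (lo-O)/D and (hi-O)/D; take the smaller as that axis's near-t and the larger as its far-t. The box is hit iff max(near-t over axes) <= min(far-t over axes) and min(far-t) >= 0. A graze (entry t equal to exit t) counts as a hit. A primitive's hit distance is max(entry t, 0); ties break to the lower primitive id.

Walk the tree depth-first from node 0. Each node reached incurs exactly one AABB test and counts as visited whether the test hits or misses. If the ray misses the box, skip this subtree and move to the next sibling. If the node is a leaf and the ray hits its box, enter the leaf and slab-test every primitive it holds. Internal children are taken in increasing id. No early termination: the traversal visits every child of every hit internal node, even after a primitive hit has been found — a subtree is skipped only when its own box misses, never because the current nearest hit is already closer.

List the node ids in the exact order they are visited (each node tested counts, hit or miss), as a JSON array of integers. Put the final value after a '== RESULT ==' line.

Traverse from the root:
N0 x:[44/3,86/3] y:[71/3,109/3] z:[21,39] -> hit [71/3,86/3], descend [7, 9, 11, 13]
  N7 x:[15,18] y:[71/3,94/3] z:[21,30] -> miss, prune
  N9 x:[18,76/3] y:[79/3,109/3] z:[30,75/2] -> miss, prune
  N11 x:[55/3,86/3] y:[80/3,35] z:[21,57/2] -> hit [80/3,57/2], descend [1, 4, 8]
    N1 x:[80/3,86/3] y:[80/3,82/3] z:[25,28] -> hit [80/3,82/3] leaf, test {P2@t=80/3}
    N4 x:[25,79/3] y:[103/3,35] z:[53/2,57/2] -> miss, prune
    N8 x:[55/3,56/3] y:[82/3,29] z:[21,45/2] -> miss, prune
  N13 x:[44/3,55/3] y:[71/3,80/3] z:[71/2,39] -> miss, prune

8 AABB tests over nodes [0, 7, 9, 11, 1, 4, 8, 13]; 1 leaf entered; closest P2.

== RESULT ==
[0, 7, 9, 11, 1, 4, 8, 13]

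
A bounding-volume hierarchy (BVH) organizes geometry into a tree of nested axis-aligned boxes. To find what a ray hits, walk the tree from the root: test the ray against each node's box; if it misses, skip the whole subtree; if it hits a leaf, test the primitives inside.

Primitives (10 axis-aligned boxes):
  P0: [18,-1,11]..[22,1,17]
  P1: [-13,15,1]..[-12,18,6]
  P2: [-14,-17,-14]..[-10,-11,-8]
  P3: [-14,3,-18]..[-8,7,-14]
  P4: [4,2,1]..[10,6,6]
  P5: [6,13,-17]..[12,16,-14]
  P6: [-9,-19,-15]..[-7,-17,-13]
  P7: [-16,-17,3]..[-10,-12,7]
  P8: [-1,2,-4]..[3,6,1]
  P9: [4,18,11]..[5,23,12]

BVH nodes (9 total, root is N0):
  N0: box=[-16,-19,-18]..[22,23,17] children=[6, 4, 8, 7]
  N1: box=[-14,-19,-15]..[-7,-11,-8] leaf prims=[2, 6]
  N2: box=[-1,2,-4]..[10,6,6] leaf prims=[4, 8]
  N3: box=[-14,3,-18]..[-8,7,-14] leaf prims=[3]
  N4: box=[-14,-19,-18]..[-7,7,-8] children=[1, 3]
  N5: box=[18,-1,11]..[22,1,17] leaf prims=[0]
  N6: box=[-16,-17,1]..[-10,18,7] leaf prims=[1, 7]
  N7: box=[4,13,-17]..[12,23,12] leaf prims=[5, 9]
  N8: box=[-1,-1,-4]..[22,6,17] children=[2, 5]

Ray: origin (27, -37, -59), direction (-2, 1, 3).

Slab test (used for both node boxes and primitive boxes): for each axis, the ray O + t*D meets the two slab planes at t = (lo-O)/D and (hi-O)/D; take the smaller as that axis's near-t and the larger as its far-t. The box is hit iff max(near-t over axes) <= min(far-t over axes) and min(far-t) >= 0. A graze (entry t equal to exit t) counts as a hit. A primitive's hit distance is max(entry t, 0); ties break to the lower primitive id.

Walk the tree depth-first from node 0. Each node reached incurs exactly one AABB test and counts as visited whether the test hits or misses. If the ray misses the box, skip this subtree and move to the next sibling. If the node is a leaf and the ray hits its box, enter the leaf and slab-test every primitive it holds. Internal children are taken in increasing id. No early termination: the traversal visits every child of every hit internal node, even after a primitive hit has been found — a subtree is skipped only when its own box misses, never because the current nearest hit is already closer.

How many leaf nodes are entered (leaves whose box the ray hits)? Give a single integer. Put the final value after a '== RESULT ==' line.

Traverse from the root:
N0 x:[5/2,43/2] y:[18,60] z:[41/3,76/3] -> hit [18,43/2], descend [4, 6, 7, 8]
  N4 x:[17,41/2] y:[18,44] z:[41/3,17] -> miss, prune
  N6 x:[37/2,43/2] y:[20,55] z:[20,22] -> hit [20,43/2] leaf, test {P1(miss), P7@t=62/3}
  N7 x:[15/2,23/2] y:[50,60] z:[14,71/3] -> miss, prune
  N8 x:[5/2,14] y:[36,43] z:[55/3,76/3] -> miss, prune

Visited [0, 4, 6, 7, 8]. Tests: 5 box, 1 leaf. Nearest: P7.

== RESULT ==
1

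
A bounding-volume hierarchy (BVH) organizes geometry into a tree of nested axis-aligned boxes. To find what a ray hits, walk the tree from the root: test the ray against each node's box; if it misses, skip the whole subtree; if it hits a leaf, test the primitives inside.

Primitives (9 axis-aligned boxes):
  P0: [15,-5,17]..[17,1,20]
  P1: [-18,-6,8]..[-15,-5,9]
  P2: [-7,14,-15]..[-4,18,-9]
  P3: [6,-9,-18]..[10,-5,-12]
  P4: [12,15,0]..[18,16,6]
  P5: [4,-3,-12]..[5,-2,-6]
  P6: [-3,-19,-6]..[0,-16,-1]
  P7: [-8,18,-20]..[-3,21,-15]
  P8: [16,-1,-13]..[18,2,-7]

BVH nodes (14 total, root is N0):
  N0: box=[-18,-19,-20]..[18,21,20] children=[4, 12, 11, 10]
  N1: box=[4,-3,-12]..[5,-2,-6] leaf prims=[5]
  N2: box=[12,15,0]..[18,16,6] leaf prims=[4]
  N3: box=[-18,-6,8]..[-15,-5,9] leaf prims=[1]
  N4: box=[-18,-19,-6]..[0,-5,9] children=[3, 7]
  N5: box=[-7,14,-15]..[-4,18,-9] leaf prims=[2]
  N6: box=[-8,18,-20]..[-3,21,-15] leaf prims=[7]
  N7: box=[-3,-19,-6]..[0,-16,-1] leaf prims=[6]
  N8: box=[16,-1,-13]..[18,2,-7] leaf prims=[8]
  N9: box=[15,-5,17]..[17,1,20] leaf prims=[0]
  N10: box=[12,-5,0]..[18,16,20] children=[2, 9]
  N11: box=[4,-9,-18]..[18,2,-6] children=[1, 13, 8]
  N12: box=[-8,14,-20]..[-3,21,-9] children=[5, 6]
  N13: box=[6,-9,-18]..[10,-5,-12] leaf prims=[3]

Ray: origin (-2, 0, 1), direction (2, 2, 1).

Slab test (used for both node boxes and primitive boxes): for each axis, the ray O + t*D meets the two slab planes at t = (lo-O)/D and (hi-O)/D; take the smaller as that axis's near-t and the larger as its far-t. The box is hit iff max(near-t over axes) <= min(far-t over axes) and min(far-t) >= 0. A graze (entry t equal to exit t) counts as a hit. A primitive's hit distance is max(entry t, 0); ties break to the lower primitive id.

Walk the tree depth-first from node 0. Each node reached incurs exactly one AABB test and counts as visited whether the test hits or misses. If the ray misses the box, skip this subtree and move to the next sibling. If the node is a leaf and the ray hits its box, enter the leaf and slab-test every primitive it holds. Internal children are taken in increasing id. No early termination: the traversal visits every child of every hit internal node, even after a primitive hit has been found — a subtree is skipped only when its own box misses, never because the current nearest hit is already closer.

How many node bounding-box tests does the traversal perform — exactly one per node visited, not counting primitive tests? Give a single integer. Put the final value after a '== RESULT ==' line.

Walk:
N0 x:[-8,10] y:[-19/2,21/2] z:[-21,19] -> hit [-8,10], descend [4, 10, 11, 12]
  N4 x:[-8,1] y:[-19/2,-5/2] z:[-7,8] -> miss, prune
  N10 x:[7,10] y:[-5/2,8] z:[-1,19] -> hit [7,8], descend [2, 9]
    N2 x:[7,10] y:[15/2,8] z:[-1,5] -> miss, prune
    N9 x:[17/2,19/2] y:[-5/2,1/2] z:[16,19] -> miss, prune
  N11 x:[3,10] y:[-9/2,1] z:[-19,-7] -> miss, prune
  N12 x:[-3,-1/2] y:[7,21/2] z:[-21,-10] -> miss, prune

7 AABB tests over nodes [0, 4, 10, 2, 9, 11, 12]; 0 leaves entered; closest miss.

== RESULT ==
7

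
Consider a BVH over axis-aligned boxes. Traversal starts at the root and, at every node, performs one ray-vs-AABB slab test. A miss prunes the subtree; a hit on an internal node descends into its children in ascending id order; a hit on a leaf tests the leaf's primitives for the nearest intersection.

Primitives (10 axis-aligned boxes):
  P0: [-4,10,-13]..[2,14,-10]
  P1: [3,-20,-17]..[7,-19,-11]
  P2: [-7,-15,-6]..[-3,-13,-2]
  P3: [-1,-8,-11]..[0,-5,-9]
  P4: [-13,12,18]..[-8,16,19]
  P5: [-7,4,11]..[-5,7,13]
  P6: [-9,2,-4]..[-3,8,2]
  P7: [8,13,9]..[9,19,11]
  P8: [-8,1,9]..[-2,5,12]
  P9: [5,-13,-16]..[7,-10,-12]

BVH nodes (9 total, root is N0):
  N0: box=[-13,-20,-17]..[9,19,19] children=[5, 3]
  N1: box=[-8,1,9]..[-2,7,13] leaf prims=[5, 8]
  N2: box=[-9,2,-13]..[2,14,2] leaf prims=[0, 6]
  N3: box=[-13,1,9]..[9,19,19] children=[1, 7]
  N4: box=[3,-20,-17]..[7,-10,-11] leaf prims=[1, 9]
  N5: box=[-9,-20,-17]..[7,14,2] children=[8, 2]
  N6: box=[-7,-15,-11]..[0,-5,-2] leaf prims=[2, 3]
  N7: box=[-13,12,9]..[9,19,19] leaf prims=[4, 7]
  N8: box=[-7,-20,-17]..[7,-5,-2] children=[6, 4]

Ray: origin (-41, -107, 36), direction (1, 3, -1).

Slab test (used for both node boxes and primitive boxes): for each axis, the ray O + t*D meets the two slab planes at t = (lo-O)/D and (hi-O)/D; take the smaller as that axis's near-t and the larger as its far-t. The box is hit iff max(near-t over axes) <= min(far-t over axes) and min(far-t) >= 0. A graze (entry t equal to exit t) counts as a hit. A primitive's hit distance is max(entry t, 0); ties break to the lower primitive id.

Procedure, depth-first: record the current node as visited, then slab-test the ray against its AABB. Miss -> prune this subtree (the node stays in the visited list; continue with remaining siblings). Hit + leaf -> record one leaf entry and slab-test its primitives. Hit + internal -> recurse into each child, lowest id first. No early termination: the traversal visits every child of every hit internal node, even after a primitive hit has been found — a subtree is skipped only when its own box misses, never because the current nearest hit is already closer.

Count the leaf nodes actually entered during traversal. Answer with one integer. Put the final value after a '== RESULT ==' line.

Walk:
N0 x:[28,50] y:[29,42] z:[17,53] -> hit [29,42], descend [3, 5]
  N3 x:[28,50] y:[36,42] z:[17,27] -> miss, prune
  N5 x:[32,48] y:[29,121/3] z:[34,53] -> hit [34,121/3], descend [2, 8]
    N2 x:[32,43] y:[109/3,121/3] z:[34,49] -> hit [109/3,121/3] leaf, test {P0(miss), P6@t=109/3}
    N8 x:[34,48] y:[29,34] z:[38,53] -> miss, prune

Visited [0, 3, 5, 2, 8]. Tests: 5 box, 1 leaf. Nearest: P6.

== RESULT ==
1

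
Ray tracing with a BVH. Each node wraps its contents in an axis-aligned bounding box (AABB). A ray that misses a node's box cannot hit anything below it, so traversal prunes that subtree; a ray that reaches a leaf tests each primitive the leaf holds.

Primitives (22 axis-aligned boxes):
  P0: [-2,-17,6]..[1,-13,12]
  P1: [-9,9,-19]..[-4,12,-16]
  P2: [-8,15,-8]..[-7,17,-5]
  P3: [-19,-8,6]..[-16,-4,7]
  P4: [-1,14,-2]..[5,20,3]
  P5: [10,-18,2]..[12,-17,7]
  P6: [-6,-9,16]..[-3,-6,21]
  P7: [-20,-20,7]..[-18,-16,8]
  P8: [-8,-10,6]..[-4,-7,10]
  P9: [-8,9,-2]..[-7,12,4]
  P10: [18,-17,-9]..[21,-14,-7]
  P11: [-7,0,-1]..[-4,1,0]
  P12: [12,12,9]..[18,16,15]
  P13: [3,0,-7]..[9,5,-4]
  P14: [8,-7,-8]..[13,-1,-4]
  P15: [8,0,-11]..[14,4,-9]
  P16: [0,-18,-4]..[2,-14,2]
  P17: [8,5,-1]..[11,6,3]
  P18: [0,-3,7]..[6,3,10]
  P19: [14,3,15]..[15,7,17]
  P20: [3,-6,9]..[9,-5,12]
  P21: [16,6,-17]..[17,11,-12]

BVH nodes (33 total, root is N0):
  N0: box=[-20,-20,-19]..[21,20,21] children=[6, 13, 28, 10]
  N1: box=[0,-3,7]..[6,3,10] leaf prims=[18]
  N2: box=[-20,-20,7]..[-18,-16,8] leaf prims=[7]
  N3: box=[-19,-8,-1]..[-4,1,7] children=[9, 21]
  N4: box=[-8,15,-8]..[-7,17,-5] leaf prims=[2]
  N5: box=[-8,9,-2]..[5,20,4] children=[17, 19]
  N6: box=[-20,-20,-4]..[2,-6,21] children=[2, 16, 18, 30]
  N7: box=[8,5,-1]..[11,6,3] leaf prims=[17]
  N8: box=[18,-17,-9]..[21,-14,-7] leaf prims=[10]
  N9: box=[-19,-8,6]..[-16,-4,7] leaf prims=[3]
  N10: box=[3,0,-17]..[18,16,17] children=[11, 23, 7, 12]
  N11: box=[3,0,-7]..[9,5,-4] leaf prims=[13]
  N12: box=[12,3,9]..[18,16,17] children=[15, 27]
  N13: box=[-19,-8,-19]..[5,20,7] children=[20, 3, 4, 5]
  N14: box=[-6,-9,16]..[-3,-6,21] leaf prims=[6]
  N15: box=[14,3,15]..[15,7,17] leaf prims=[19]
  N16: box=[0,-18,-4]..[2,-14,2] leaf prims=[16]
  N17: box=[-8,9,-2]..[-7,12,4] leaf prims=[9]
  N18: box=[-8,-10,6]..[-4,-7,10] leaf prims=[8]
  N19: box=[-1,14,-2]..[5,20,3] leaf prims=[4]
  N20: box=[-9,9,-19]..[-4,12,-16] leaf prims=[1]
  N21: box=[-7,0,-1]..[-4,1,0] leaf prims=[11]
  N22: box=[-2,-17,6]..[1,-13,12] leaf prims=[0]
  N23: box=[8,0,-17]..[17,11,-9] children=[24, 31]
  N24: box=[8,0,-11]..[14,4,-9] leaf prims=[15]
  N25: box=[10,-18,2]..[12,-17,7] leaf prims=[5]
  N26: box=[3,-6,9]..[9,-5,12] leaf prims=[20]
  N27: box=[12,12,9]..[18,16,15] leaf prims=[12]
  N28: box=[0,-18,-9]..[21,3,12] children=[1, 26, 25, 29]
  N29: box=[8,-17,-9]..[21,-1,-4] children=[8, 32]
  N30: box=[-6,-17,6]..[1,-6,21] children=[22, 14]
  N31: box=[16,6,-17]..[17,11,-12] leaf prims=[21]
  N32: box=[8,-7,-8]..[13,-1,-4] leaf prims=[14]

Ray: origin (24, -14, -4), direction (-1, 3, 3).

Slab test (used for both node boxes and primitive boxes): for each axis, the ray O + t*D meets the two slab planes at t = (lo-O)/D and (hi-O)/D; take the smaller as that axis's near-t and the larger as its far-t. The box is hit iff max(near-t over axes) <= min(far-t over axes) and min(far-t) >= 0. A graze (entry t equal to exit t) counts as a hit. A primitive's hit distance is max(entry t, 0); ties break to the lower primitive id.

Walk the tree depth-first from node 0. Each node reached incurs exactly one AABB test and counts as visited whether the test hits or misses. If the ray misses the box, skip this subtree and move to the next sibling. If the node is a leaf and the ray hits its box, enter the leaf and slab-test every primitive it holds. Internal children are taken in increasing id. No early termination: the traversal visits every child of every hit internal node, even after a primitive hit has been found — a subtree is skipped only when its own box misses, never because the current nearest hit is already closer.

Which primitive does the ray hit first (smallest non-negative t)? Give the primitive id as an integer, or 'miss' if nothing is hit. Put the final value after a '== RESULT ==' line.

Walk:
N0 x:[3,44] y:[-2,34/3] z:[-5,25/3] -> hit [3,25/3], descend [6, 10, 13, 28]
  N6 x:[22,44] y:[-2,8/3] z:[0,25/3] -> miss, prune
  N10 x:[6,21] y:[14/3,10] z:[-13/3,7] -> hit [6,7], descend [7, 11, 12, 23]
    N7 x:[13,16] y:[19/3,20/3] z:[1,7/3] -> miss, prune
    N11 x:[15,21] y:[14/3,19/3] z:[-1,0] -> miss, prune
    N12 x:[6,12] y:[17/3,10] z:[13/3,7] -> hit [6,7], descend [15, 27]
      N15 x:[9,10] y:[17/3,7] z:[19/3,7] -> miss, prune
      N27 x:[6,12] y:[26/3,10] z:[13/3,19/3] -> miss, prune
    N23 x:[7,16] y:[14/3,25/3] z:[-13/3,-5/3] -> miss, prune
  N13 x:[19,43] y:[2,34/3] z:[-5,11/3] -> miss, prune
  N28 x:[3,24] y:[-4/3,17/3] z:[-5/3,16/3] -> hit [3,16/3], descend [1, 25, 26, 29]
    N1 x:[18,24] y:[11/3,17/3] z:[11/3,14/3] -> miss, prune
    N25 x:[12,14] y:[-4/3,-1] z:[2,11/3] -> miss, prune
    N26 x:[15,21] y:[8/3,3] z:[13/3,16/3] -> miss, prune
    N29 x:[3,16] y:[-1,13/3] z:[-5/3,0] -> miss, prune

Visited [0, 6, 10, 7, 11, 12, 15, 27, 23, 13, 28, 1, 25, 26, 29]. Tests: 15 box, 0 leaf. Nearest: miss.

== RESULT ==
miss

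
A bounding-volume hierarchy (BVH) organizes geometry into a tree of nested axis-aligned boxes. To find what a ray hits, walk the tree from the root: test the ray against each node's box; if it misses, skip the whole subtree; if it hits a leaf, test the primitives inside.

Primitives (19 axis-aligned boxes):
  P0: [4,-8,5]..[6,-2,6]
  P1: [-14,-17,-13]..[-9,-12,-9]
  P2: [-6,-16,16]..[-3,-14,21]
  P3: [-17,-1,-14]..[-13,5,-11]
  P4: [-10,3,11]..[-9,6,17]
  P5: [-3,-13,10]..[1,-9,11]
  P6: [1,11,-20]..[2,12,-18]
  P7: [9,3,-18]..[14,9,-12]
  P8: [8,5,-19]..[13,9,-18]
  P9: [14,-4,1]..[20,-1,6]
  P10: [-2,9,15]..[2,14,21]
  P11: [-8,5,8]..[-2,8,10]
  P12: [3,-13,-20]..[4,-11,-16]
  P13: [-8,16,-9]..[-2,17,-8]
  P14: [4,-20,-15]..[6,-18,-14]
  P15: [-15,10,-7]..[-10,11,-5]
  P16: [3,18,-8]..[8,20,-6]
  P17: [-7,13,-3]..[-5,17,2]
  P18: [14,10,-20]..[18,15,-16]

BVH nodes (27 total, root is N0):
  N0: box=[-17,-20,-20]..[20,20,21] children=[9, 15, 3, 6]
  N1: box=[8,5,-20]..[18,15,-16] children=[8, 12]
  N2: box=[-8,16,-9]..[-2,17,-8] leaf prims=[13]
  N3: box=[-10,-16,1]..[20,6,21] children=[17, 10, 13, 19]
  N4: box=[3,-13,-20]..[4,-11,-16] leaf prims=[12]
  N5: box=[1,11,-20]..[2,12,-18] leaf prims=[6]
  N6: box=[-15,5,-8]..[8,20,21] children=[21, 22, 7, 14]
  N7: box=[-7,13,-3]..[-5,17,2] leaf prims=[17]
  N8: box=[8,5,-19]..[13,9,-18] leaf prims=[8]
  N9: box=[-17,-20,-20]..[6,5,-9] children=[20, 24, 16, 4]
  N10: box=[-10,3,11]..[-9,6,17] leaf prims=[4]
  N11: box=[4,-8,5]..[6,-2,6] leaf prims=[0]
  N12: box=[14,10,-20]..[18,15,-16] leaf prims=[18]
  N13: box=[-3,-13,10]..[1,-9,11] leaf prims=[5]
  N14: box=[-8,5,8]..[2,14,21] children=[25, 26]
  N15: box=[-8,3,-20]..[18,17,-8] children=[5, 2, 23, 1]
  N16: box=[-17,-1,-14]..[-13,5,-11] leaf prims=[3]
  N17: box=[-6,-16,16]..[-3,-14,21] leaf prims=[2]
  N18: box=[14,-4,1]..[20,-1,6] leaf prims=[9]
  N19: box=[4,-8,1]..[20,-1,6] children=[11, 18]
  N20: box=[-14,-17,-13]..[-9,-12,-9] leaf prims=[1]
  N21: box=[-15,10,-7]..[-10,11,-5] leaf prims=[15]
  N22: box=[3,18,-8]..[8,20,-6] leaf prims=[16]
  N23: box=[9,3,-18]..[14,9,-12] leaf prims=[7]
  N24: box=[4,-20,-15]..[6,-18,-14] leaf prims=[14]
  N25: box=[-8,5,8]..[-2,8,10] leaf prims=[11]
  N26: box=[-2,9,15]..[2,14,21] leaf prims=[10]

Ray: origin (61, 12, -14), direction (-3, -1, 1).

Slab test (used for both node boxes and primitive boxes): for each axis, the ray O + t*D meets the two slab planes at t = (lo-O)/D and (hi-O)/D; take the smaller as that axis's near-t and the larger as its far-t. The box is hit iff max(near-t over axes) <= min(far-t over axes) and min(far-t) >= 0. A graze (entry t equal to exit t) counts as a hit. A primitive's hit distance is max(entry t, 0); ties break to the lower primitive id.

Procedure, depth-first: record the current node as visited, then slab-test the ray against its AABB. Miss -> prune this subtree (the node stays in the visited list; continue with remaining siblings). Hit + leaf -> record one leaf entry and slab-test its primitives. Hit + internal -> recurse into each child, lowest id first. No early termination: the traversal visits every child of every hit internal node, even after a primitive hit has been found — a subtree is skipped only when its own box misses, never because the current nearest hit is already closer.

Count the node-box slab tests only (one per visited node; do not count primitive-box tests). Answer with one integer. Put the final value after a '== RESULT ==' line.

Trace the traversal:
N0 x:[41/3,26] y:[-8,32] z:[-6,35] -> hit [41/3,26], descend [3, 6, 9, 15]
  N3 x:[41/3,71/3] y:[6,28] z:[15,35] -> hit [15,71/3], descend [10, 13, 17, 19]
    N10 x:[70/3,71/3] y:[6,9] z:[25,31] -> miss, prune
    N13 x:[20,64/3] y:[21,25] z:[24,25] -> miss, prune
    N17 x:[64/3,67/3] y:[26,28] z:[30,35] -> miss, prune
    N19 x:[41/3,19] y:[13,20] z:[15,20] -> hit [15,19], descend [11, 18]
      N11 x:[55/3,19] y:[14,20] z:[19,20] -> hit [19,19] leaf, test {P0@t=19}
      N18 x:[41/3,47/3] y:[13,16] z:[15,20] -> hit [15,47/3] leaf, test {P9@t=15}
  N6 x:[53/3,76/3] y:[-8,7] z:[6,35] -> miss, prune
  N9 x:[55/3,26] y:[7,32] z:[-6,5] -> miss, prune
  N15 x:[43/3,23] y:[-5,9] z:[-6,6] -> miss, prune

order=[0, 3, 10, 13, 17, 19, 11, 18, 6, 9, 15]  |boxes|=11  |leaves|=2  hit=P9

== RESULT ==
11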